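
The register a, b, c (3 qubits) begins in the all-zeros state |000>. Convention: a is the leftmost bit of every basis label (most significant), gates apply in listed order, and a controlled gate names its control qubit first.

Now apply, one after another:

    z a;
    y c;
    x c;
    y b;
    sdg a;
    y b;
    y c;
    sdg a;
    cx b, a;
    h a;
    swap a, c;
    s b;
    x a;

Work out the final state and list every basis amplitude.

The final amplitudes are -sqrt(2)/2 on |000>, -sqrt(2)/2 on |001>, and 0 on every other basis state.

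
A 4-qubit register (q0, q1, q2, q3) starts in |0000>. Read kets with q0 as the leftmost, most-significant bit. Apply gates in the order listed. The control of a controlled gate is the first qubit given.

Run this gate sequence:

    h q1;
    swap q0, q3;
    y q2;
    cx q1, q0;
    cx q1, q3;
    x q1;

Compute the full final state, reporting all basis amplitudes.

After the circuit, the state carries amplitude sqrt(2)*I/2 on |0110>, sqrt(2)*I/2 on |1011>, and 0 on every other basis state.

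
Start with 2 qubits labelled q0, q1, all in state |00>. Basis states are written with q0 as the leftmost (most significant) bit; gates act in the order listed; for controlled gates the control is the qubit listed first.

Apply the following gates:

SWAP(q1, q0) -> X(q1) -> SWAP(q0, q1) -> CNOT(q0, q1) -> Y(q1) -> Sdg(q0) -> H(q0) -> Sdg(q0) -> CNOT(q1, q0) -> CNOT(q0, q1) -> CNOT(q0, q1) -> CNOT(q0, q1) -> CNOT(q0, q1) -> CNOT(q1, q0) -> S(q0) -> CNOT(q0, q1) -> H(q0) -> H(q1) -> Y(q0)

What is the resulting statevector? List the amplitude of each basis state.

The final amplitudes are sqrt(2)*I/2 on |00>, 0 on |01>, 0 on |10>, -sqrt(2)*I/2 on |11>. Key observation: the block from step 8 through step 15 cancels to the identity and can be dropped.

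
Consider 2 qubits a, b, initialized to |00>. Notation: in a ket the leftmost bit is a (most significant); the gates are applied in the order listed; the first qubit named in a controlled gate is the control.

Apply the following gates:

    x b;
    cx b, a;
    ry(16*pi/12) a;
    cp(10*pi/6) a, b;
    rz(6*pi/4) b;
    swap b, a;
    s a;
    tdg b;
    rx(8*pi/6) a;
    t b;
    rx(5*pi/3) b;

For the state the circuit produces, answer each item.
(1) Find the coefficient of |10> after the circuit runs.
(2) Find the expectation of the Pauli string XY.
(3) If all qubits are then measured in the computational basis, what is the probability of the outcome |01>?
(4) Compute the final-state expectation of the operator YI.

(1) |10> carries amplitude exp(5*I*pi/12)/8 + 3*exp(I*pi/4)/8 in the final state.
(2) In the final state, XY has expectation 0.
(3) Outcome |01> occurs with probability 9/32 - 9*sqrt(3)/64.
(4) The observable YI averages to -sqrt(3)/2.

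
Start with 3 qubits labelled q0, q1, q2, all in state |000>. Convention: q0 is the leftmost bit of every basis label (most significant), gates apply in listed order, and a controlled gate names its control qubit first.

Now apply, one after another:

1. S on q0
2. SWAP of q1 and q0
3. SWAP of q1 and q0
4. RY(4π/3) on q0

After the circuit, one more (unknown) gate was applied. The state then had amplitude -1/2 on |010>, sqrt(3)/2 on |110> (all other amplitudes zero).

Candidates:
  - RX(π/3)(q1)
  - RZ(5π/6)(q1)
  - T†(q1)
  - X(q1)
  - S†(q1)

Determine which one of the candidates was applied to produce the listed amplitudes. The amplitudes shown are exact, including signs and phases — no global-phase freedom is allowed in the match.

The applied gate was X(q1). Key observation: steps 2-3 multiply out to the identity, so the circuit reduces to the remaining gates.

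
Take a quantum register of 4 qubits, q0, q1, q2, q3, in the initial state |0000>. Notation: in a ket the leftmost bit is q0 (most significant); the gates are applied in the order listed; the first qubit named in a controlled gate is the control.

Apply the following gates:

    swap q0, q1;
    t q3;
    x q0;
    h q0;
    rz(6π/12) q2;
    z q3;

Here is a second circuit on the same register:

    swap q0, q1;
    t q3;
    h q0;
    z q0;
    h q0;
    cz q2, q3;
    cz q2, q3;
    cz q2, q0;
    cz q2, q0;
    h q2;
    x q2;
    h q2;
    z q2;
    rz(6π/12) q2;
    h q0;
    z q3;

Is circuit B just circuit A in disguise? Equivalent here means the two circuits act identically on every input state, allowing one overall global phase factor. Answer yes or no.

Yes — the two circuits implement the same unitary up to a global phase.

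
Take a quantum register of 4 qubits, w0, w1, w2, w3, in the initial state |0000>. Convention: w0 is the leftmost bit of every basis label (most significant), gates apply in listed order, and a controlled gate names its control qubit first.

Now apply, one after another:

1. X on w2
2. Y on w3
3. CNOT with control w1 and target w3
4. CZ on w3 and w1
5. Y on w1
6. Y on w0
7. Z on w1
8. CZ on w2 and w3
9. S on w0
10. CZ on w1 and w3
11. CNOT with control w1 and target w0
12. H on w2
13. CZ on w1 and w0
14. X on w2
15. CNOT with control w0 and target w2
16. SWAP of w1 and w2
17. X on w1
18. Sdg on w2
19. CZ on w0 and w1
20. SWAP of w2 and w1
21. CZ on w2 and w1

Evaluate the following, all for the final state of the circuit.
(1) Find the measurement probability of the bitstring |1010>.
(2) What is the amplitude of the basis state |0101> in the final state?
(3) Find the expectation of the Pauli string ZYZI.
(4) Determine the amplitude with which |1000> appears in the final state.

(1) A full measurement returns |1010> with probability 0.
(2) |0101> carries amplitude sqrt(2)*I/2 in the final state.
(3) The observable ZYZI averages to 0.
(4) The amplitude on |1000> is 0.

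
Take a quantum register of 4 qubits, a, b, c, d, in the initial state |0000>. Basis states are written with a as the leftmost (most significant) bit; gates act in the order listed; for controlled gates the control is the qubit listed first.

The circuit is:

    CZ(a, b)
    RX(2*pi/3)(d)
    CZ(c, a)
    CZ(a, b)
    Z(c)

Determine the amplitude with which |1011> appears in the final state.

|1011> carries amplitude 0 in the final state.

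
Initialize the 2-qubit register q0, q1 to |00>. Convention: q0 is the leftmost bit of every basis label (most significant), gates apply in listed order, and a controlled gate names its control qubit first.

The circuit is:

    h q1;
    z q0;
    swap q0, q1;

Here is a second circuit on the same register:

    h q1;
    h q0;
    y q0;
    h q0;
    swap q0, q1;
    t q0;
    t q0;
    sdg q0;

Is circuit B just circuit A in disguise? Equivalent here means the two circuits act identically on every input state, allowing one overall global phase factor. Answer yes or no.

No: there is an input state on which the two circuits produce genuinely different outputs (not merely differing by a phase).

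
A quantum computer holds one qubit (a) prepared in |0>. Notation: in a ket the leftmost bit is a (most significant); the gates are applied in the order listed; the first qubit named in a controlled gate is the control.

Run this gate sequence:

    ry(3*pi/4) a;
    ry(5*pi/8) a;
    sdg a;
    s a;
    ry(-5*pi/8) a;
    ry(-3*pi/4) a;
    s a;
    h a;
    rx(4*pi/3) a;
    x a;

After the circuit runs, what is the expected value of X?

The expectation value of X is 1. Key observation: gates 1-6 undo each other exactly, leaving only the rest of the circuit to track.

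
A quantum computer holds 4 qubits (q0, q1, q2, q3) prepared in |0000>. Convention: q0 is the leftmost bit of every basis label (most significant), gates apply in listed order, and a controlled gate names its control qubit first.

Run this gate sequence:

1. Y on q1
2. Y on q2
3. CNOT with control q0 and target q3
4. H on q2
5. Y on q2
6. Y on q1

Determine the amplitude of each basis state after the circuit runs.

The final amplitudes are -sqrt(2)/2 on |0000>, -sqrt(2)/2 on |0010>, and 0 on every other basis state.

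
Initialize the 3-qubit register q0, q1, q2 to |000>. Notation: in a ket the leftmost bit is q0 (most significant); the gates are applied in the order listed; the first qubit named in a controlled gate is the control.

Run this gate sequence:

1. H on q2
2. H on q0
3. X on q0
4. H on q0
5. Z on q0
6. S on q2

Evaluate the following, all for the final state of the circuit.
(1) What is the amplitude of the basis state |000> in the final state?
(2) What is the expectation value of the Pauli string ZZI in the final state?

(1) |000> carries amplitude sqrt(2)/2 in the final state. Key observation: steps 2-5 multiply out to the identity, so the circuit reduces to the remaining gates.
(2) In the final state, ZZI has expectation 1.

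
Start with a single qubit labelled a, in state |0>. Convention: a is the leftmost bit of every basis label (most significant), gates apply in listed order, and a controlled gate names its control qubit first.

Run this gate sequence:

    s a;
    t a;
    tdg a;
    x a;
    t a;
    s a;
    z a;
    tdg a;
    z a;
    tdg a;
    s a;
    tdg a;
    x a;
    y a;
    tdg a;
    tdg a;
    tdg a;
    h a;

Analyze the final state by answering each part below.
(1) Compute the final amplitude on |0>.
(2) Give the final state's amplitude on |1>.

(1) The final state's coefficient on |0> equals sqrt(2)*exp(I*pi/4)/2.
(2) |1> carries amplitude -sqrt(2)*exp(I*pi/4)/2 in the final state.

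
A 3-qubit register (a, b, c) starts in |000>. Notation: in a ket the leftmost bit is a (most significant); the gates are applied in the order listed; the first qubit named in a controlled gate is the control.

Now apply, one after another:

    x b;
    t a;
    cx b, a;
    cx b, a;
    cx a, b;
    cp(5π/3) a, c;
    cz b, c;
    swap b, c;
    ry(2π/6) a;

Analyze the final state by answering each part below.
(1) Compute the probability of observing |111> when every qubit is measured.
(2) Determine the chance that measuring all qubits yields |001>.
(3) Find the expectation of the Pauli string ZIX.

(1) Outcome |111> occurs with probability 0. Key observation: steps 3-4 multiply out to the identity, so the circuit reduces to the remaining gates.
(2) Outcome |001> occurs with probability 3/4.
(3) The expectation value of ZIX is 0.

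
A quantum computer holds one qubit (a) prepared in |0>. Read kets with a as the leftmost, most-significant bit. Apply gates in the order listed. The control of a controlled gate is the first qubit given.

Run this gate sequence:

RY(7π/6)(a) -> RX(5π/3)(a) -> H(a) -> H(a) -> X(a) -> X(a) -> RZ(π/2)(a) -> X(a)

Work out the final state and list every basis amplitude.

After the circuit, the state carries amplitude (-3*sqrt(2) - sqrt(6) - sqrt(2)*I + sqrt(6)*I)*exp(I*pi/4)/8 on |0>, (-3*sqrt(2) + sqrt(6) + sqrt(2)*I + sqrt(6)*I)*exp(3*I*pi/4)/8 on |1>.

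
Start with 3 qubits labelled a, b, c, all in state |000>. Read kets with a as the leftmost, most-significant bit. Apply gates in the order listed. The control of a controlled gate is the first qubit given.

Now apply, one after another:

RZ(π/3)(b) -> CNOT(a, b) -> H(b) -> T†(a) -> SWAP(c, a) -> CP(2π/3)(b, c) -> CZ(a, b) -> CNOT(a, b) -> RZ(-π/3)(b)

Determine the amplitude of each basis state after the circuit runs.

The resulting statevector has amplitude sqrt(2)/2 on |000>, -sqrt(2)*exp(2*I*pi/3)/2 on |010>, and 0 on every other basis state.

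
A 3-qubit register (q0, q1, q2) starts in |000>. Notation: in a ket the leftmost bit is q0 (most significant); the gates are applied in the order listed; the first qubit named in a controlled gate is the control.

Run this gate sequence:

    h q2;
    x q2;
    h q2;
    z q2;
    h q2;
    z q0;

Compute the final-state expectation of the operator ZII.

The observable ZII averages to 1. Key observation: the block from step 1 through step 4 cancels to the identity and can be dropped.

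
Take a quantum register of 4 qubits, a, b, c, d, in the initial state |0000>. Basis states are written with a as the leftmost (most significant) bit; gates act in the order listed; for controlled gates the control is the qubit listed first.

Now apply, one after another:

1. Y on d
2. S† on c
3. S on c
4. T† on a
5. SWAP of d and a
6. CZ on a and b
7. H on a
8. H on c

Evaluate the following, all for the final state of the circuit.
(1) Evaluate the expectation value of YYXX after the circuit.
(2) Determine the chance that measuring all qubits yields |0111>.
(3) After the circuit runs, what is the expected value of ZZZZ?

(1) The observable YYXX averages to 0.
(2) Outcome |0111> occurs with probability 0.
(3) The expectation value of ZZZZ is 0.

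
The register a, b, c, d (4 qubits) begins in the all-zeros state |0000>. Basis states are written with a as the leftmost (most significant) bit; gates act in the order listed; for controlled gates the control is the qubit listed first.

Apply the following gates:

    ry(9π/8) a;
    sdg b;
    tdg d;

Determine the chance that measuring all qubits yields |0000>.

A full measurement returns |0000> with probability cos(7*pi/16)**2.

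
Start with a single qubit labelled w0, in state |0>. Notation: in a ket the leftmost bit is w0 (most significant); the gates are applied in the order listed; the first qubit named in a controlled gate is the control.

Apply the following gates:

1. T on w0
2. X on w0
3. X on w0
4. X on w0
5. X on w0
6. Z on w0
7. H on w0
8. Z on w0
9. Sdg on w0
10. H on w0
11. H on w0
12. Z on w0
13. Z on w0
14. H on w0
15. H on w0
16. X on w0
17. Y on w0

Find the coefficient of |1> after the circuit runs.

The amplitude on |1> is -sqrt(2)/2. Key observation: gates 10-15 undo each other exactly, leaving only the rest of the circuit to track.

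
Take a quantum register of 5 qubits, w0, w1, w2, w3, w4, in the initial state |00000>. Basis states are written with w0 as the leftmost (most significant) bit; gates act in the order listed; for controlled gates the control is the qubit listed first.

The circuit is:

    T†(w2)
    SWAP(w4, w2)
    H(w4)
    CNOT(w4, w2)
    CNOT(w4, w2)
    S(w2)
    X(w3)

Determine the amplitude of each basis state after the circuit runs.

The resulting statevector has amplitude sqrt(2)/2 on |00010>, sqrt(2)/2 on |00011>, and 0 on every other basis state.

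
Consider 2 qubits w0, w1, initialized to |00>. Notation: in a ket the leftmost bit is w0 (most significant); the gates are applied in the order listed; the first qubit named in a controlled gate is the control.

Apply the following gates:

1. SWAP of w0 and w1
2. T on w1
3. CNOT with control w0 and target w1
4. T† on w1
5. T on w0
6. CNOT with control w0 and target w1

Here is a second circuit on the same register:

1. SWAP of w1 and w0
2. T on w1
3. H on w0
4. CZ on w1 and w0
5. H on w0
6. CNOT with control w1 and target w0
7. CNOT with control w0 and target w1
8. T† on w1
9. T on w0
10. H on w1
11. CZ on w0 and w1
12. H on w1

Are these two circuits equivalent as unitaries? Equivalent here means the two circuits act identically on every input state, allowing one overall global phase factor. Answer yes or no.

Yes, they are equivalent — the unitaries differ by at most a global phase.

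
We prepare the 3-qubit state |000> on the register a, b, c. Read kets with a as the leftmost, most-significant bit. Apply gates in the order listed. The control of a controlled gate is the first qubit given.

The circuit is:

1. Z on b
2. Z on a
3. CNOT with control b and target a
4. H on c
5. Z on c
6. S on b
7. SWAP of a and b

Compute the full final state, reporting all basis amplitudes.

The resulting statevector has amplitude sqrt(2)/2 on |000>, -sqrt(2)/2 on |001>, and 0 on every other basis state.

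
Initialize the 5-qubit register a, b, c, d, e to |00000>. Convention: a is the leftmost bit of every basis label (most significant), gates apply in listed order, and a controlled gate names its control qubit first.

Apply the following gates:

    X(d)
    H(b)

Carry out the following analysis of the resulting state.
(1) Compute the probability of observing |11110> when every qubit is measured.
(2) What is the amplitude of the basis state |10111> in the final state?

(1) Outcome |11110> occurs with probability 0.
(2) The amplitude on |10111> is 0.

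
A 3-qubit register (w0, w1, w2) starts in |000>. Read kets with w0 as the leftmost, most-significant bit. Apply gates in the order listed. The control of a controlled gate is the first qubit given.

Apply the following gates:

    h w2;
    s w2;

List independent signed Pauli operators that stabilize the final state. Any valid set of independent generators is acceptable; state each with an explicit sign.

One valid set of independent stabilizer generators is +IIY, +ZII, +IZI (any independent generating set of the same group is equally correct).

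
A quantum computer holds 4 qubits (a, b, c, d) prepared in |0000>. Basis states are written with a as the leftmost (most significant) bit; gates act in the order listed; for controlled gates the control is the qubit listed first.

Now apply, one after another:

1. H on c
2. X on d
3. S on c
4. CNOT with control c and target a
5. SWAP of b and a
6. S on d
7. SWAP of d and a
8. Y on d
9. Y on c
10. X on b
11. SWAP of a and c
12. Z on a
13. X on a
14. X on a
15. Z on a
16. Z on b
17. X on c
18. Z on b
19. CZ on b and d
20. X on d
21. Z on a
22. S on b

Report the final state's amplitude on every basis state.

After the circuit, the state carries amplitude -sqrt(2)/2 on |0000>, sqrt(2)/2 on |1100>, and 0 on every other basis state. Key observation: steps 12-15 multiply out to the identity, so the circuit reduces to the remaining gates.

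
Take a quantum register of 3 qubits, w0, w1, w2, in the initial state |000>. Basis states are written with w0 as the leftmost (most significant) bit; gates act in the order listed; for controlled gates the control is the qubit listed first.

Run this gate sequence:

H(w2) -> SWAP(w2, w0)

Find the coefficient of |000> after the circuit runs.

|000> carries amplitude sqrt(2)/2 in the final state.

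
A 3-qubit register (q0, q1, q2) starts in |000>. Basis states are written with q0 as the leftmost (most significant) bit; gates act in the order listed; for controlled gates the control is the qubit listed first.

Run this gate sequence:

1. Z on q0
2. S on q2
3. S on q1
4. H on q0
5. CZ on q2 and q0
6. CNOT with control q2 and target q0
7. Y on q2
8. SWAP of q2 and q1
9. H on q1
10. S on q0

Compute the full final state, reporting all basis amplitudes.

The resulting statevector has amplitude I/2 on |000>, 0 on |001>, -I/2 on |010>, 0 on |011>, -1/2 on |100>, 0 on |101>, 1/2 on |110>, 0 on |111>.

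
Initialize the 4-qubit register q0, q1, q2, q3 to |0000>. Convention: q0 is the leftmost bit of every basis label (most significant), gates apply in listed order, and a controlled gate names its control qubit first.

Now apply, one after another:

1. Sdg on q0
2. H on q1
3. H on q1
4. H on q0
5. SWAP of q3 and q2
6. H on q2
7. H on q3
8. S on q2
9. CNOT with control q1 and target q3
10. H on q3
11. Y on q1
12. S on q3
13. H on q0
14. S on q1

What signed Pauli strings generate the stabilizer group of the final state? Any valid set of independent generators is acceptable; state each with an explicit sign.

One valid set of independent stabilizer generators is +IIYI, +ZIII, -IZII, +IIIZ (any independent generating set of the same group is equally correct).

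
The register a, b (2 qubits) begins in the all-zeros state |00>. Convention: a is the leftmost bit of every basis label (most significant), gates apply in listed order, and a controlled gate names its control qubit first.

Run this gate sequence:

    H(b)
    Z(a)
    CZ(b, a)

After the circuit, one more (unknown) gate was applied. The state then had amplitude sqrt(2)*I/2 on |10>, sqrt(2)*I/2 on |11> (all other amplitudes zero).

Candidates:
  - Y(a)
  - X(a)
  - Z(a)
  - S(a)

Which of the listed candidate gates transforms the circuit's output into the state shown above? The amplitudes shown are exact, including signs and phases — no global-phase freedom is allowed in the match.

The unique candidate consistent with the amplitudes is Y(a).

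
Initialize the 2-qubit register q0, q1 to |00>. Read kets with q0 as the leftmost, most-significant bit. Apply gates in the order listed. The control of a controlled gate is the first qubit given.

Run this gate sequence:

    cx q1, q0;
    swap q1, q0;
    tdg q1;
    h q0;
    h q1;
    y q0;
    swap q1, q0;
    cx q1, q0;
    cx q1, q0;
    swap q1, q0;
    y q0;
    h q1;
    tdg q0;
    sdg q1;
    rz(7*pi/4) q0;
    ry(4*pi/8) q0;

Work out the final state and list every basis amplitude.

The resulting statevector has amplitude (-1 - I)*exp(I*pi/8)/2 on |00>, 0 on |01>, (-1 + I)*exp(I*pi/8)/2 on |10>, 0 on |11>. Key observation: gates 5-12 undo each other exactly, leaving only the rest of the circuit to track.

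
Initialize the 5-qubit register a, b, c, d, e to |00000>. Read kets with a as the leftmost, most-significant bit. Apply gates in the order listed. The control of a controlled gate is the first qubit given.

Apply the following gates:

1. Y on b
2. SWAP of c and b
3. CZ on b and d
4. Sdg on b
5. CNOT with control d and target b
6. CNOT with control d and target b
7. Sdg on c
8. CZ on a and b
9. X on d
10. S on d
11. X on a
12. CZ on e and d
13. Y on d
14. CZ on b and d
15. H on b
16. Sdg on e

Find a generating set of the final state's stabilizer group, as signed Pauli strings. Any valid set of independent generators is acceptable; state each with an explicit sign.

The stabilizer group can be generated by +IXIII, -ZIIII, -IIZII, +IIIZI, +IIIIZ, among other valid generating sets. Key observation: steps 5-6 multiply out to the identity, so the circuit reduces to the remaining gates.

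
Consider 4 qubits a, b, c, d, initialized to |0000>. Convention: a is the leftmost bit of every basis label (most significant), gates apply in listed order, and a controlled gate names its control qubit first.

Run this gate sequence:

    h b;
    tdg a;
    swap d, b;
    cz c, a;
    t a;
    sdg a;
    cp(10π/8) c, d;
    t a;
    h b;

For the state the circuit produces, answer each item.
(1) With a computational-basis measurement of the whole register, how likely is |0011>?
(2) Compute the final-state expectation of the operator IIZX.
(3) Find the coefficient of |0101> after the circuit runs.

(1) The probability of measuring |0011> is 0.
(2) The observable IIZX averages to 1.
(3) The amplitude on |0101> is 1/2.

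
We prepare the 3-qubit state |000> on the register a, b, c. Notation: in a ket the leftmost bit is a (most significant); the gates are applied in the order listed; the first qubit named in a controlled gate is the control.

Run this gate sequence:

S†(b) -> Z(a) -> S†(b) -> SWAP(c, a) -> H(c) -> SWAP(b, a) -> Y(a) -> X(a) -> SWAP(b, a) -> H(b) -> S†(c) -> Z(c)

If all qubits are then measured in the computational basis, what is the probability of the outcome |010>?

Outcome |010> occurs with probability 1/4.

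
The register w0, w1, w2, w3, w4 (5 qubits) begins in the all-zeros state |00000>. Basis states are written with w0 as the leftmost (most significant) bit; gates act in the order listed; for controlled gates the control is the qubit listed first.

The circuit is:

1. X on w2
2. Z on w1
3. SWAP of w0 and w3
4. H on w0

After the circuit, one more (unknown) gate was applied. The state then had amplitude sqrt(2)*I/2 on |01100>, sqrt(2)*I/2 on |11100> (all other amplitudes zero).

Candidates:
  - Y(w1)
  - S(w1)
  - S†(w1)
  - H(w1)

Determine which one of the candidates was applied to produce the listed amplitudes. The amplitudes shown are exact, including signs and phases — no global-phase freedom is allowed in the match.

It was Y(w1) that produced the state shown.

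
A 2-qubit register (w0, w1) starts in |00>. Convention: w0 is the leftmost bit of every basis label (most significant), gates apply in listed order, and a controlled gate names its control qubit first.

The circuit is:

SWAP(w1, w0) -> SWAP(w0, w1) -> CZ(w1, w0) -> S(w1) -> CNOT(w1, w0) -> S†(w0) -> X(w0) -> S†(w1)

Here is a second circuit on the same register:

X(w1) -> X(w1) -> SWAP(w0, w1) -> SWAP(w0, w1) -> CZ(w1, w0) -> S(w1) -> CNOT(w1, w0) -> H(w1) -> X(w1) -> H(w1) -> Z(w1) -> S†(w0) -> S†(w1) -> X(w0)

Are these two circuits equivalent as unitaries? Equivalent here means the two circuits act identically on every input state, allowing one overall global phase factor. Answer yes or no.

Yes: on every input state the two circuits agree up to one overall phase factor.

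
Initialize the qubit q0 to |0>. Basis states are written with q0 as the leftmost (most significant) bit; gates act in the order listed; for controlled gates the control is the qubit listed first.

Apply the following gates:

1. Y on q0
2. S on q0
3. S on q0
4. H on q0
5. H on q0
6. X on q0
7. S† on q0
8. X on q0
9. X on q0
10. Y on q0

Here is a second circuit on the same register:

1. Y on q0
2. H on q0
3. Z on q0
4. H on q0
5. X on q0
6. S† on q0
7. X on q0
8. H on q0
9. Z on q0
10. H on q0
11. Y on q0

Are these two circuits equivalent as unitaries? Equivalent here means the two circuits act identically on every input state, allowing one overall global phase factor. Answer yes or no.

No: there is an input state on which the two circuits produce genuinely different outputs (not merely differing by a phase).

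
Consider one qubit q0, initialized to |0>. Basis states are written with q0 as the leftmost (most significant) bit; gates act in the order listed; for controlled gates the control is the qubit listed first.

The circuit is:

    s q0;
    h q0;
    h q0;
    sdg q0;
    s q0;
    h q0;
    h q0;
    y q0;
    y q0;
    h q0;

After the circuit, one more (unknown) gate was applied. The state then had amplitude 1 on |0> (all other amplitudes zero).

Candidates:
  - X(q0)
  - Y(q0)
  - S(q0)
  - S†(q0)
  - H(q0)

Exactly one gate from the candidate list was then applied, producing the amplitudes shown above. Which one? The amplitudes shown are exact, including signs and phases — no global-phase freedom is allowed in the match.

The unique candidate consistent with the amplitudes is H(q0).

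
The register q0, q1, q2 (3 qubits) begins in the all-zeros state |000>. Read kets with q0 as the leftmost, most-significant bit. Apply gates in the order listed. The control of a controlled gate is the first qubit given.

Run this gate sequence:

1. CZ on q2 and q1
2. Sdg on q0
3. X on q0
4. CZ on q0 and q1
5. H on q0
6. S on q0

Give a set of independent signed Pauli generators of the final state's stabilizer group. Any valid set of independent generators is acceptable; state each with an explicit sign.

The stabilizer group can be generated by -YII, +IZI, +IIZ, among other valid generating sets.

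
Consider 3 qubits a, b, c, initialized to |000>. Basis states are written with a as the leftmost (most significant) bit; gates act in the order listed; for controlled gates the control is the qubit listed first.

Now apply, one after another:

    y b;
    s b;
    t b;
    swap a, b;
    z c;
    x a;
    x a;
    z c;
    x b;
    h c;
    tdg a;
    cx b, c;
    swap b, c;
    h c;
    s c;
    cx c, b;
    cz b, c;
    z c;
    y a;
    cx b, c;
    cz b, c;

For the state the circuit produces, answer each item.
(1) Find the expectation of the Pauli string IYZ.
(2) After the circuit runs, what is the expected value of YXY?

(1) The observable IYZ averages to -1.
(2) The expectation value of YXY is 0.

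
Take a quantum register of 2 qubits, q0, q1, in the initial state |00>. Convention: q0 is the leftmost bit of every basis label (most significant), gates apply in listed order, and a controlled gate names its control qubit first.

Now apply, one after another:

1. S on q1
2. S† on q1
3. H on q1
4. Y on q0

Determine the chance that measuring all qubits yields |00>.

A full measurement returns |00> with probability 0. Key observation: gates 1-2 undo each other exactly, leaving only the rest of the circuit to track.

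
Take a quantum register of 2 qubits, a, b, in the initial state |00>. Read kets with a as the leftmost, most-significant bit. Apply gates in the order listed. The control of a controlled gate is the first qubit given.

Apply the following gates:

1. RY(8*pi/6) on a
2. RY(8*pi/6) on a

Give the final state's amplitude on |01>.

|01> carries amplitude 0 in the final state.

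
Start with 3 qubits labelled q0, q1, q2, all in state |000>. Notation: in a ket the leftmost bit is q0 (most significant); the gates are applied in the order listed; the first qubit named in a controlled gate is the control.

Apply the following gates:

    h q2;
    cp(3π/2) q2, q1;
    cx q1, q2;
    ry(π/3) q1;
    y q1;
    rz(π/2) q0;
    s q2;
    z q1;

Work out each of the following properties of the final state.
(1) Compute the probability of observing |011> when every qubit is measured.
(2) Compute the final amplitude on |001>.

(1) Outcome |011> occurs with probability 3/8.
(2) The amplitude on |001> is -sqrt(2)*exp(3*I*pi/4)/4.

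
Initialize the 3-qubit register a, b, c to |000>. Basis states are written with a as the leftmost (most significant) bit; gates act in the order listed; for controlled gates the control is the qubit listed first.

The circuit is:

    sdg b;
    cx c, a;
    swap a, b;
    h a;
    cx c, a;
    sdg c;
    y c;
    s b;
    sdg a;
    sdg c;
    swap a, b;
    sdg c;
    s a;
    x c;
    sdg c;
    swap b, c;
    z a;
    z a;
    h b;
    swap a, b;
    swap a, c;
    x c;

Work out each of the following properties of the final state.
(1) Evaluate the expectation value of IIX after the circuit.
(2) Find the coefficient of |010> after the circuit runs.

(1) The observable IIX averages to 1.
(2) The final state's coefficient on |010> equals 0.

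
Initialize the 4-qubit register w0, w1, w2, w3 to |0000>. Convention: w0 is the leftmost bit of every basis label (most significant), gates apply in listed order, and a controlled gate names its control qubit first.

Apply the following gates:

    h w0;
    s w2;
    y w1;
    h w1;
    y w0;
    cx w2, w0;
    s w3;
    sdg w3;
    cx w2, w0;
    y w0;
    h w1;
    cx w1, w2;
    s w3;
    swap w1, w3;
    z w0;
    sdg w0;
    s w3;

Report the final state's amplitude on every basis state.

The final amplitudes are -sqrt(2)/2 on |0011>, -sqrt(2)*I/2 on |1011>, and 0 on every other basis state. Key observation: gates 4-11 undo each other exactly, leaving only the rest of the circuit to track.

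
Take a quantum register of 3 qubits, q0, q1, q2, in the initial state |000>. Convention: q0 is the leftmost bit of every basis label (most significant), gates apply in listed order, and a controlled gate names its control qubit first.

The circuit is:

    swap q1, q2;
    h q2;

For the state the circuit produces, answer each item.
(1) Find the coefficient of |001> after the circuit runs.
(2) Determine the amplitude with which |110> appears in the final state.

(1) The amplitude on |001> is sqrt(2)/2.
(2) The final state's coefficient on |110> equals 0.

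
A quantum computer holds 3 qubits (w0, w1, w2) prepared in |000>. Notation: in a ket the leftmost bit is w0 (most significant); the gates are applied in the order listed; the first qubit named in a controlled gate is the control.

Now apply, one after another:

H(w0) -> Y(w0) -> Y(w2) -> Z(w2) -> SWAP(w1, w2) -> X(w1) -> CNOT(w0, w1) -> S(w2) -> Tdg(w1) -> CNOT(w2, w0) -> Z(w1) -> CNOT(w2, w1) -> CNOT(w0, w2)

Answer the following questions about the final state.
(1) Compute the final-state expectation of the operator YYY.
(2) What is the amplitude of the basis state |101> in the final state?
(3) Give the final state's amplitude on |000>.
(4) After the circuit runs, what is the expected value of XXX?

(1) In the final state, YYY has expectation sqrt(2)/2.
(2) The amplitude on |101> is 0.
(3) The amplitude on |000> is -sqrt(2)/2.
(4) The expectation value of XXX is sqrt(2)/2.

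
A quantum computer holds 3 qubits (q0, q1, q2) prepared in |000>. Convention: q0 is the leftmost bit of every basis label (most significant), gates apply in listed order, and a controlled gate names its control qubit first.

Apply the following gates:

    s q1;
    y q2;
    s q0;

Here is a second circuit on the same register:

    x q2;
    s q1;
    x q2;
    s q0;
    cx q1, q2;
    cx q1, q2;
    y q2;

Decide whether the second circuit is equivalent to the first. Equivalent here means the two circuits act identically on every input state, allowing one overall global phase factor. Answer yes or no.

Yes, they are equivalent — the unitaries differ by at most a global phase.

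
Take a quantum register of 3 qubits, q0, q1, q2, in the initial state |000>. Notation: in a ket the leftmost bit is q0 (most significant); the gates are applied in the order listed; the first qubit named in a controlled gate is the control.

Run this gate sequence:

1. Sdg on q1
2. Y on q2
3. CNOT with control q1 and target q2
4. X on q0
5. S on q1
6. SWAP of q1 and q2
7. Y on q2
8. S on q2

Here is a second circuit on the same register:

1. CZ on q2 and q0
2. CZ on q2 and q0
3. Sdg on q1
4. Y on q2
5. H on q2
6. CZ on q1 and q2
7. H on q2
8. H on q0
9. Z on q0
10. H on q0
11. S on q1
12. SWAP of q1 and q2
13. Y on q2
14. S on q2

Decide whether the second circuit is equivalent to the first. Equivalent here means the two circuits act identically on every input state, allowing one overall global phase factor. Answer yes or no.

Yes — the two circuits implement the same unitary up to a global phase.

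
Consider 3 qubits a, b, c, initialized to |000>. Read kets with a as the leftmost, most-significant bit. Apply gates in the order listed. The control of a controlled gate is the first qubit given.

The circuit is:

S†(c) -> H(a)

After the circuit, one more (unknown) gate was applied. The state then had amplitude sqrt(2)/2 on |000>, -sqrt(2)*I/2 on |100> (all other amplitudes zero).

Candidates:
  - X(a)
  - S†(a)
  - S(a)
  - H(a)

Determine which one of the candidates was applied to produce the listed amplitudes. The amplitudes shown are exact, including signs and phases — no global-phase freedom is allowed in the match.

The unique candidate consistent with the amplitudes is S†(a).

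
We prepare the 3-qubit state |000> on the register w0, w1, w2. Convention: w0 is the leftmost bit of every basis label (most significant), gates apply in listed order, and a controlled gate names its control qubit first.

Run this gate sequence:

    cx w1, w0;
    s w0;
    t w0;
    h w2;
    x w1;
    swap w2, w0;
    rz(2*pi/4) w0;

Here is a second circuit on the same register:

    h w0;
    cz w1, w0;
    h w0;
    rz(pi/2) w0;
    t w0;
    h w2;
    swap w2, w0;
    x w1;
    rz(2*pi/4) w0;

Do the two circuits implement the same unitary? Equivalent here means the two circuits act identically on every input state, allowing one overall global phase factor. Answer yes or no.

Yes — the two circuits implement the same unitary up to a global phase.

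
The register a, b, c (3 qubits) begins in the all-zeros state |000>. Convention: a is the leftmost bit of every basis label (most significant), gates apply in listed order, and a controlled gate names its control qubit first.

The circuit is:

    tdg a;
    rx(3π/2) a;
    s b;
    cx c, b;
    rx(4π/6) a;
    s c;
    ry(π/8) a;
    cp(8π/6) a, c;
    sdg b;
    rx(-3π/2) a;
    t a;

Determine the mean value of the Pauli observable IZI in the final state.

The observable IZI averages to 1.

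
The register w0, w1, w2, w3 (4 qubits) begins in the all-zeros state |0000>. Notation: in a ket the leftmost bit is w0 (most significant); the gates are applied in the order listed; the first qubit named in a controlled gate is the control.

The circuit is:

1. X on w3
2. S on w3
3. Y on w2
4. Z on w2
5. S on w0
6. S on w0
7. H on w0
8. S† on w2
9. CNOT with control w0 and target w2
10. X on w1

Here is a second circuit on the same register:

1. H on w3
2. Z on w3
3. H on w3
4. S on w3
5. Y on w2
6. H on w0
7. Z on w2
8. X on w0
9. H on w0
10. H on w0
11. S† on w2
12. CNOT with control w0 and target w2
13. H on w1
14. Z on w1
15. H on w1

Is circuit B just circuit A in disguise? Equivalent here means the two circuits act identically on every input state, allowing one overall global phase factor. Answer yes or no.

Yes: on every input state the two circuits agree up to one overall phase factor.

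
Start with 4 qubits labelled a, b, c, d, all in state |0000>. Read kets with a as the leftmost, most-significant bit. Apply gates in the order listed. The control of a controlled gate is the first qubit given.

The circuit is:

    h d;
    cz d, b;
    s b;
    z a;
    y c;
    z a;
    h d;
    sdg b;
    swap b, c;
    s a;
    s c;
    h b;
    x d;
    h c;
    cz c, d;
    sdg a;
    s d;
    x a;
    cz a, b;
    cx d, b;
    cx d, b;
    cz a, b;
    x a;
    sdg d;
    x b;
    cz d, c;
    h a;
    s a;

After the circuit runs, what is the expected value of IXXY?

In the final state, IXXY has expectation 0. Key observation: gates 18-23 undo each other exactly, leaving only the rest of the circuit to track.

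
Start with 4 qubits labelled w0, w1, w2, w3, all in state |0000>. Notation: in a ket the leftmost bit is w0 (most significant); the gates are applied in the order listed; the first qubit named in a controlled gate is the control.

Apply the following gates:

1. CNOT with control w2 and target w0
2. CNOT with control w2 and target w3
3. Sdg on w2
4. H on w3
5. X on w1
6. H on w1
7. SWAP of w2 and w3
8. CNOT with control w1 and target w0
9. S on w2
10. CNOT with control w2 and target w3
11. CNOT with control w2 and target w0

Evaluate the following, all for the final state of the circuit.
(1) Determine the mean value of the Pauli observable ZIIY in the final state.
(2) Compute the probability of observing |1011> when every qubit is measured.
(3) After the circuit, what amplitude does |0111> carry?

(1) The observable ZIIY averages to 0.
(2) Outcome |1011> occurs with probability 1/4.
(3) The amplitude on |0111> is -I/2.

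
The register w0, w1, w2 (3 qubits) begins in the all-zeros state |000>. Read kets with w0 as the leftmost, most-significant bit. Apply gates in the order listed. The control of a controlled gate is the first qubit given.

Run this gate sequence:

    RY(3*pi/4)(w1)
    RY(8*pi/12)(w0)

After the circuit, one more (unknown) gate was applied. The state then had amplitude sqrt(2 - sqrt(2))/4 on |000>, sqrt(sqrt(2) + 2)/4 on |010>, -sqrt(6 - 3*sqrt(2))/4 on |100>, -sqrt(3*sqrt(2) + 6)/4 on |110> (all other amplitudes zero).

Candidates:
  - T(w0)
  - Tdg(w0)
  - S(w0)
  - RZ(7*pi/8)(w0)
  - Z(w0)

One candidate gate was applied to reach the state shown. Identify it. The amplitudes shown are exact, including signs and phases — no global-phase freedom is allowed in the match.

The unique candidate consistent with the amplitudes is Z(w0).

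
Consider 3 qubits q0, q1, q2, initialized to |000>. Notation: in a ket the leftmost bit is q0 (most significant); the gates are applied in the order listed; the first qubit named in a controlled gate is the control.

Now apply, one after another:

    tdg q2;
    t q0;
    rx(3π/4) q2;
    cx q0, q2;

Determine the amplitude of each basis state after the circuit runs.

The final amplitudes are sqrt(2 - sqrt(2))/2 on |000>, -I*sqrt(sqrt(2) + 2)/2 on |001>, and 0 on every other basis state.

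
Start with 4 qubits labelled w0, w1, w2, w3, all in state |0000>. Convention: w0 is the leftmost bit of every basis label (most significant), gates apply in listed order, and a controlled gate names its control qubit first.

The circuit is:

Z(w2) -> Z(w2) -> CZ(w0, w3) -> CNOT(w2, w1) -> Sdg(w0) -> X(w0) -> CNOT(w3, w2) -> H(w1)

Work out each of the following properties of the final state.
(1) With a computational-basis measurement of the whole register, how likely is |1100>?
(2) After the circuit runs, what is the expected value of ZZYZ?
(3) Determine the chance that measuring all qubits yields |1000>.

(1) The probability of measuring |1100> is 1/2.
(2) The expectation value of ZZYZ is 0.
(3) A full measurement returns |1000> with probability 1/2.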